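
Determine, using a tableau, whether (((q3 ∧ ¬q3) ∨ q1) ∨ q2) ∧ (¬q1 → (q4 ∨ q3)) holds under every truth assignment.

Not valid

Assume the negation and expand:
Initial set: {¬((((q3 ∧ ¬q3) ∨ q1) ∨ q2) ∧ (¬q1 → (q4 ∨ q3)))}.
¬((((q3 ∧ ¬q3) ∨ q1) ∨ q2) ∧ (¬q1 → (q4 ∨ q3))): β-rule — branch into ¬(((q3 ∧ ¬q3) ∨ q1) ∨ q2)  //  ¬(¬q1 → (q4 ∨ q3)).
  branch 1 (add ¬(((q3 ∧ ¬q3) ∨ q1) ∨ q2)):
    ¬(((q3 ∧ ¬q3) ∨ q1) ∨ q2): α-rule — add ¬((q3 ∧ ¬q3) ∨ q1), ¬q2.
    ¬((q3 ∧ ¬q3) ∨ q1): α-rule — add ¬(q3 ∧ ¬q3), ¬q1.
    ¬(q3 ∧ ¬q3): β-rule — branch into ¬q3  //  ¬¬q3.
      branch 1.1 (add ¬q3):
        ○ open, literals {q1=F, q2=F, q3=F}.
      branch 1.2 (add ¬¬q3):
        ○ open, literals {q1=F, q2=F, q3=T}.
  branch 2 (add ¬(¬q1 → (q4 ∨ q3))):
    ¬(¬q1 → (q4 ∨ q3)): α-rule — add ¬q1, ¬(q4 ∨ q3).
    ¬(q4 ∨ q3): α-rule — add ¬q4, ¬q3.
    ○ open, literals {q1=F, q3=F, q4=F}.
0 branches closed, 3 open.
An open branch gives a countermodel: q1=F, q2=F, q3=F (unmentioned atoms arbitrary); under it the original formula is false.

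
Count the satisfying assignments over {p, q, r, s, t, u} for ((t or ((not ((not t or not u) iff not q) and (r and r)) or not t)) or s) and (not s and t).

Initial set: {(((t or ((not ((not t or not u) iff not q) and (r and r)) or not t)) or s) and (not s and t))}.
(((t or ((not ((not t or not u) iff not q) and (r and r)) or not t)) or s) and (not s and t)): α-rule — add ((t or ((not ((not t or not u) iff not q) and (r and r)) or not t)) or s), (not s and t).
(not s and t): α-rule — add not s, t.
((t or ((not ((not t or not u) iff not q) and (r and r)) or not t)) or s): β-rule — branch into (t or ((not ((not t or not u) iff not q) and (r and r)) or not t))  //  s.
  branch 1 (add (t or ((not ((not t or not u) iff not q) and (r and r)) or not t))):
    (t or ((not ((not t or not u) iff not q) and (r and r)) or not t)): β-rule — branch into t  //  ((not ((not t or not u) iff not q) and (r and r)) or not t).
      branch 1.1 (add t):
        ○ open, literals {s=0, t=1}.
      branch 1.2 (add ((not ((not t or not u) iff not q) and (r and r)) or not t)):
        ((not ((not t or not u) iff not q) and (r and r)) or not t): β-rule — branch into (not ((not t or not u) iff not q) and (r and r))  //  not t.
          branch 1.2.1 (add (not ((not t or not u) iff not q) and (r and r))):
            (not ((not t or not u) iff not q) and (r and r)): α-rule — add not ((not t or not u) iff not q), (r and r).
            (r and r): α-rule — add r, r.
            not ((not t or not u) iff not q): β-rule — branch into (not t or not u), not not q  //  not (not t or not u), not q.
              branch 1.2.1.1 (add (not t or not u), not not q):
                (not t or not u): β-rule — branch into not t  //  not u.
                  branch 1.2.1.1.1 (add not t):
                    × closes — contains both t and not t.
                  branch 1.2.1.1.2 (add not u):
                    ○ open, literals {q=1, r=1, s=0, t=1, u=0}.
              branch 1.2.1.2 (add not (not t or not u), not q):
                not (not t or not u): α-rule — add not not t, not not u.
                ○ open, literals {q=0, r=1, s=0, t=1, u=1}.
          branch 1.2.2 (add not t):
            × closes — contains both t and not t.
  branch 2 (add s):
    × closes — contains both s and not s.
3 branches closed, 3 open.
Each open branch fixes some atoms; the unmentioned ones are free. Counting distinct full assignments: branch {s=0, t=1} (p, q, r, u) contributes 16 new; branch {q=1, r=1, s=0, t=1, u=0} (p) contributes 0 new; branch {q=0, r=1, s=0, t=1, u=1} (p) contributes 0 new. Total: 16.

16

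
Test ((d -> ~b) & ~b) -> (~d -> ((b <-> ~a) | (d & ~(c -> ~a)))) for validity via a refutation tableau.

Not valid

Assume the negation and expand:
Initial set: {~(((d -> ~b) & ~b) -> (~d -> ((b <-> ~a) | (d & ~(c -> ~a)))))}.
~(((d -> ~b) & ~b) -> (~d -> ((b <-> ~a) | (d & ~(c -> ~a))))): α-rule — add ((d -> ~b) & ~b), ~(~d -> ((b <-> ~a) | (d & ~(c -> ~a)))).
((d -> ~b) & ~b): α-rule — add (d -> ~b), ~b.
~(~d -> ((b <-> ~a) | (d & ~(c -> ~a)))): α-rule — add ~d, ~((b <-> ~a) | (d & ~(c -> ~a))).
~((b <-> ~a) | (d & ~(c -> ~a))): α-rule — add ~(b <-> ~a), ~(d & ~(c -> ~a)).
(d -> ~b): β-rule — branch into ~d  //  ~b.
  branch 1 (add ~d):
    ~(b <-> ~a): β-rule — branch into b, ~~a  //  ~b, ~a.
      branch 1.1 (add b, ~~a):
        × closes — contains both b and ~b.
      branch 1.2 (add ~b, ~a):
        ~(d & ~(c -> ~a)): β-rule — branch into ~d  //  ~~(c -> ~a).
          branch 1.2.1 (add ~d):
            ○ open, literals {a=false, b=false, d=false}.
          branch 1.2.2 (add ~~(c -> ~a)):
            ~~(c -> ~a): β-rule — branch into ~c  //  ~a.
              branch 1.2.2.1 (add ~c):
                ○ open, literals {a=false, b=false, c=false, d=false}.
              branch 1.2.2.2 (add ~a):
                ○ open, literals {a=false, b=false, d=false}.
  branch 2 (add ~b):
    ~(b <-> ~a): β-rule — branch into b, ~~a  //  ~b, ~a.
      branch 2.1 (add b, ~~a):
        × closes — contains both b and ~b.
      branch 2.2 (add ~b, ~a):
        ~(d & ~(c -> ~a)): β-rule — branch into ~d  //  ~~(c -> ~a).
          branch 2.2.1 (add ~d):
            ○ open, literals {a=false, b=false, d=false}.
          branch 2.2.2 (add ~~(c -> ~a)):
            ~~(c -> ~a): β-rule — branch into ~c  //  ~a.
              branch 2.2.2.1 (add ~c):
                ○ open, literals {a=false, b=false, c=false, d=false}.
              branch 2.2.2.2 (add ~a):
                ○ open, literals {a=false, b=false, d=false}.
2 branches closed, 6 open.
An open branch gives a countermodel: a=false, b=false, d=false (unmentioned atoms arbitrary); under it the original formula is false.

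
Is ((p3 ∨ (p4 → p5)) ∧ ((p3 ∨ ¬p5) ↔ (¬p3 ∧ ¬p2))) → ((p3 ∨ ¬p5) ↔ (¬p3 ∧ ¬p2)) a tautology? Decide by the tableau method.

Valid

Assume the negation and expand:
Initial set: {¬(((p3 ∨ (p4 → p5)) ∧ ((p3 ∨ ¬p5) ↔ (¬p3 ∧ ¬p2))) → ((p3 ∨ ¬p5) ↔ (¬p3 ∧ ¬p2)))}.
¬(((p3 ∨ (p4 → p5)) ∧ ((p3 ∨ ¬p5) ↔ (¬p3 ∧ ¬p2))) → ((p3 ∨ ¬p5) ↔ (¬p3 ∧ ¬p2))): α-rule — add ((p3 ∨ (p4 → p5)) ∧ ((p3 ∨ ¬p5) ↔ (¬p3 ∧ ¬p2))), ¬((p3 ∨ ¬p5) ↔ (¬p3 ∧ ¬p2)).
((p3 ∨ (p4 → p5)) ∧ ((p3 ∨ ¬p5) ↔ (¬p3 ∧ ¬p2))): α-rule — add (p3 ∨ (p4 → p5)), ((p3 ∨ ¬p5) ↔ (¬p3 ∧ ¬p2)).
¬((p3 ∨ ¬p5) ↔ (¬p3 ∧ ¬p2)): β-rule — branch into (p3 ∨ ¬p5), ¬(¬p3 ∧ ¬p2)  //  ¬(p3 ∨ ¬p5), (¬p3 ∧ ¬p2).
  branch 1 (add (p3 ∨ ¬p5), ¬(¬p3 ∧ ¬p2)):
    (p3 ∨ (p4 → p5)): β-rule — branch into p3  //  (p4 → p5).
      branch 1.1 (add p3):
        ((p3 ∨ ¬p5) ↔ (¬p3 ∧ ¬p2)): β-rule — branch into (p3 ∨ ¬p5), (¬p3 ∧ ¬p2)  //  ¬(p3 ∨ ¬p5), ¬(¬p3 ∧ ¬p2).
          branch 1.1.1 (add (p3 ∨ ¬p5), (¬p3 ∧ ¬p2)):
            (¬p3 ∧ ¬p2): α-rule — add ¬p3, ¬p2.
            × closes — contains both p3 and ¬p3.
          branch 1.1.2 (add ¬(p3 ∨ ¬p5), ¬(¬p3 ∧ ¬p2)):
            ¬(p3 ∨ ¬p5): α-rule — add ¬p3, ¬¬p5.
            × closes — contains both p3 and ¬p3.
      branch 1.2 (add (p4 → p5)):
        ((p3 ∨ ¬p5) ↔ (¬p3 ∧ ¬p2)): β-rule — branch into (p3 ∨ ¬p5), (¬p3 ∧ ¬p2)  //  ¬(p3 ∨ ¬p5), ¬(¬p3 ∧ ¬p2).
          branch 1.2.1 (add (p3 ∨ ¬p5), (¬p3 ∧ ¬p2)):
            (¬p3 ∧ ¬p2): α-rule — add ¬p3, ¬p2.
            (p3 ∨ ¬p5): β-rule — branch into p3  //  ¬p5.
              branch 1.2.1.1 (add p3):
                × closes — contains both p3 and ¬p3.
              branch 1.2.1.2 (add ¬p5):
                ¬(¬p3 ∧ ¬p2): β-rule — branch into ¬¬p3  //  ¬¬p2.
                  branch 1.2.1.2.1 (add ¬¬p3):
                    × closes — contains both p3 and ¬p3.
                  branch 1.2.1.2.2 (add ¬¬p2):
                    × closes — contains both p2 and ¬p2.
          branch 1.2.2 (add ¬(p3 ∨ ¬p5), ¬(¬p3 ∧ ¬p2)):
            ¬(p3 ∨ ¬p5): α-rule — add ¬p3, ¬¬p5.
            (p3 ∨ ¬p5): β-rule — branch into p3  //  ¬p5.
              branch 1.2.2.1 (add p3):
                × closes — contains both p3 and ¬p3.
              branch 1.2.2.2 (add ¬p5):
                × closes — contains both p5 and ¬p5.
  branch 2 (add ¬(p3 ∨ ¬p5), (¬p3 ∧ ¬p2)):
    ¬(p3 ∨ ¬p5): α-rule — add ¬p3, ¬¬p5.
    (¬p3 ∧ ¬p2): α-rule — add ¬p3, ¬p2.
    (p3 ∨ (p4 → p5)): β-rule — branch into p3  //  (p4 → p5).
      branch 2.1 (add p3):
        × closes — contains both p3 and ¬p3.
      branch 2.2 (add (p4 → p5)):
        ((p3 ∨ ¬p5) ↔ (¬p3 ∧ ¬p2)): β-rule — branch into (p3 ∨ ¬p5), (¬p3 ∧ ¬p2)  //  ¬(p3 ∨ ¬p5), ¬(¬p3 ∧ ¬p2).
          branch 2.2.1 (add (p3 ∨ ¬p5), (¬p3 ∧ ¬p2)):
            (¬p3 ∧ ¬p2): α-rule — add ¬p3, ¬p2.
            (p4 → p5): β-rule — branch into ¬p4  //  p5.
              branch 2.2.1.1 (add ¬p4):
                (p3 ∨ ¬p5): β-rule — branch into p3  //  ¬p5.
                  branch 2.2.1.1.1 (add p3):
                    × closes — contains both p3 and ¬p3.
                  branch 2.2.1.1.2 (add ¬p5):
                    × closes — contains both p5 and ¬p5.
              branch 2.2.1.2 (add p5):
                (p3 ∨ ¬p5): β-rule — branch into p3  //  ¬p5.
                  branch 2.2.1.2.1 (add p3):
                    × closes — contains both p3 and ¬p3.
                  branch 2.2.1.2.2 (add ¬p5):
                    × closes — contains both p5 and ¬p5.
          branch 2.2.2 (add ¬(p3 ∨ ¬p5), ¬(¬p3 ∧ ¬p2)):
            ¬(p3 ∨ ¬p5): α-rule — add ¬p3, ¬¬p5.
            (p4 → p5): β-rule — branch into ¬p4  //  p5.
              branch 2.2.2.1 (add ¬p4):
                ¬(¬p3 ∧ ¬p2): β-rule — branch into ¬¬p3  //  ¬¬p2.
                  branch 2.2.2.1.1 (add ¬¬p3):
                    × closes — contains both p3 and ¬p3.
                  branch 2.2.2.1.2 (add ¬¬p2):
                    × closes — contains both p2 and ¬p2.
              branch 2.2.2.2 (add p5):
                ¬(¬p3 ∧ ¬p2): β-rule — branch into ¬¬p3  //  ¬¬p2.
                  branch 2.2.2.2.1 (add ¬¬p3):
                    × closes — contains both p3 and ¬p3.
                  branch 2.2.2.2.2 (add ¬¬p2):
                    × closes — contains both p2 and ¬p2.
All 16 branches close.
Every branch closed, so the negation is unsatisfiable and the formula is valid.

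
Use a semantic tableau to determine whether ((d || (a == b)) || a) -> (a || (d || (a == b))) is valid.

Assume the negation and expand:
Initial set: {F (((d || (a == b)) || a) -> (a || (d || (a == b))))}.
F (((d || (a == b)) || a) -> (a || (d || (a == b)))): α-rule — add T ((d || (a == b)) || a), F (a || (d || (a == b))).
F (a || (d || (a == b))): α-rule — add F a, F (d || (a == b)).
F (d || (a == b)): α-rule — add F d, F (a == b).
T ((d || (a == b)) || a): β-rule — branch into T (d || (a == b))  //  T a.
  branch 1 (add T (d || (a == b))):
    F (a == b): β-rule — branch into T a, F b  //  F a, T b.
      branch 1.1 (add T a, F b):
        × closes — contains both a and !a.
      branch 1.2 (add F a, T b):
        T (d || (a == b)): β-rule — branch into T d  //  T (a == b).
          branch 1.2.1 (add T d):
            × closes — contains both d and !d.
          branch 1.2.2 (add T (a == b)):
            T (a == b): β-rule — branch into T a, T b  //  F a, F b.
              branch 1.2.2.1 (add T a, T b):
                × closes — contains both a and !a.
              branch 1.2.2.2 (add F a, F b):
                × closes — contains both b and !b.
  branch 2 (add T a):
    × closes — contains both a and !a.
All 5 branches close.
Every branch closed, so the negation is unsatisfiable and the formula is valid.

Valid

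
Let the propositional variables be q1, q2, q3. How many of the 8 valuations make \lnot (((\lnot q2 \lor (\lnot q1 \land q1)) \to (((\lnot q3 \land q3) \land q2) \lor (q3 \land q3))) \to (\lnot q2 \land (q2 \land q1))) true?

6

Initial set: {\lnot (((\lnot q2 \lor (\lnot q1 \land q1)) \to (((\lnot q3 \land q3) \land q2) \lor (q3 \land q3))) \to (\lnot q2 \land (q2 \land q1)))}.
\lnot (((\lnot q2 \lor (\lnot q1 \land q1)) \to (((\lnot q3 \land q3) \land q2) \lor (q3 \land q3))) \to (\lnot q2 \land (q2 \land q1))): α-rule — add ((\lnot q2 \lor (\lnot q1 \land q1)) \to (((\lnot q3 \land q3) \land q2) \lor (q3 \land q3))), \lnot (\lnot q2 \land (q2 \land q1)).
((\lnot q2 \lor (\lnot q1 \land q1)) \to (((\lnot q3 \land q3) \land q2) \lor (q3 \land q3))): β-rule — branch into \lnot (\lnot q2 \lor (\lnot q1 \land q1))  //  (((\lnot q3 \land q3) \land q2) \lor (q3 \land q3)).
  branch 1 (add \lnot (\lnot q2 \lor (\lnot q1 \land q1))):
    \lnot (\lnot q2 \lor (\lnot q1 \land q1)): α-rule — add \lnot \lnot q2, \lnot (\lnot q1 \land q1).
    \lnot (\lnot q2 \land (q2 \land q1)): β-rule — branch into \lnot \lnot q2  //  \lnot (q2 \land q1).
      branch 1.1 (add \lnot \lnot q2):
        \lnot (\lnot q1 \land q1): β-rule — branch into \lnot \lnot q1  //  \lnot q1.
          branch 1.1.1 (add \lnot \lnot q1):
            ○ open, literals {q1=T, q2=T}.
          branch 1.1.2 (add \lnot q1):
            ○ open, literals {q1=F, q2=T}.
      branch 1.2 (add \lnot (q2 \land q1)):
        \lnot (\lnot q1 \land q1): β-rule — branch into \lnot \lnot q1  //  \lnot q1.
          branch 1.2.1 (add \lnot \lnot q1):
            \lnot (q2 \land q1): β-rule — branch into \lnot q2  //  \lnot q1.
              branch 1.2.1.1 (add \lnot q2):
                × closes — contains both q2 and \lnot q2.
              branch 1.2.1.2 (add \lnot q1):
                × closes — contains both q1 and \lnot q1.
          branch 1.2.2 (add \lnot q1):
            \lnot (q2 \land q1): β-rule — branch into \lnot q2  //  \lnot q1.
              branch 1.2.2.1 (add \lnot q2):
                × closes — contains both q2 and \lnot q2.
              branch 1.2.2.2 (add \lnot q1):
                ○ open, literals {q1=F, q2=T}.
  branch 2 (add (((\lnot q3 \land q3) \land q2) \lor (q3 \land q3))):
    \lnot (\lnot q2 \land (q2 \land q1)): β-rule — branch into \lnot \lnot q2  //  \lnot (q2 \land q1).
      branch 2.1 (add \lnot \lnot q2):
        (((\lnot q3 \land q3) \land q2) \lor (q3 \land q3)): β-rule — branch into ((\lnot q3 \land q3) \land q2)  //  (q3 \land q3).
          branch 2.1.1 (add ((\lnot q3 \land q3) \land q2)):
            ((\lnot q3 \land q3) \land q2): α-rule — add (\lnot q3 \land q3), q2.
            (\lnot q3 \land q3): α-rule — add \lnot q3, q3.
            × closes — contains both q3 and \lnot q3.
          branch 2.1.2 (add (q3 \land q3)):
            (q3 \land q3): α-rule — add q3, q3.
            ○ open, literals {q2=T, q3=T}.
      branch 2.2 (add \lnot (q2 \land q1)):
        (((\lnot q3 \land q3) \land q2) \lor (q3 \land q3)): β-rule — branch into ((\lnot q3 \land q3) \land q2)  //  (q3 \land q3).
          branch 2.2.1 (add ((\lnot q3 \land q3) \land q2)):
            ((\lnot q3 \land q3) \land q2): α-rule — add (\lnot q3 \land q3), q2.
            (\lnot q3 \land q3): α-rule — add \lnot q3, q3.
            × closes — contains both q3 and \lnot q3.
          branch 2.2.2 (add (q3 \land q3)):
            (q3 \land q3): α-rule — add q3, q3.
            \lnot (q2 \land q1): β-rule — branch into \lnot q2  //  \lnot q1.
              branch 2.2.2.1 (add \lnot q2):
                ○ open, literals {q2=F, q3=T}.
              branch 2.2.2.2 (add \lnot q1):
                ○ open, literals {q1=F, q3=T}.
5 branches closed, 6 open.
Each open branch fixes some atoms; the unmentioned ones are free. Counting distinct full assignments: branch {q1=T, q2=T} (q3) contributes 2 new; branch {q1=F, q2=T} (q3) contributes 2 new; branch {q1=F, q2=T} (q3) contributes 0 new; branch {q2=T, q3=T} (q1) contributes 0 new; branch {q2=F, q3=T} (q1) contributes 2 new; branch {q1=F, q3=T} (q2) contributes 0 new. Total: 6.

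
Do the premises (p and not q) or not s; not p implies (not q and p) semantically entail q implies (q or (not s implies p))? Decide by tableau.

Yes

Initial set: {((p and not q) or not s); (not p implies (not q and p)); not (q implies (q or (not s implies p)))}.
not (q implies (q or (not s implies p))): α-rule — add q, not (q or (not s implies p)).
not (q or (not s implies p)): α-rule — add not q, not (not s implies p).
× closes — contains both q and not q.
All 1 branch closes.
Every branch closed, so the premises entail the conclusion.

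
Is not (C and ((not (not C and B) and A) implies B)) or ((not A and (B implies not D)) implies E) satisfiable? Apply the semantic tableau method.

Initial set: {T (not (C and ((not (not C and B) and A) implies B)) or ((not A and (B implies not D)) implies E))}.
T (not (C and ((not (not C and B) and A) implies B)) or ((not A and (B implies not D)) implies E)): β-rule — branch into T not (C and ((not (not C and B) and A) implies B))  //  T ((not A and (B implies not D)) implies E).
  branch 1 (add T not (C and ((not (not C and B) and A) implies B))):
    T not (C and ((not (not C and B) and A) implies B)): β-rule — branch into F C  //  F ((not (not C and B) and A) implies B).
      branch 1.1 (add F C):
        ○ open, literals {C=0}.
      branch 1.2 (add F ((not (not C and B) and A) implies B)):
        F ((not (not C and B) and A) implies B): α-rule — add T (not (not C and B) and A), F B.
        T (not (not C and B) and A): α-rule — add T not (not C and B), T A.
        T not (not C and B): β-rule — branch into F not C  //  F B.
          branch 1.2.1 (add F not C):
            ○ open, literals {A=1, B=0, C=1}.
          branch 1.2.2 (add F B):
            ○ open, literals {A=1, B=0}.
  branch 2 (add T ((not A and (B implies not D)) implies E)):
    T ((not A and (B implies not D)) implies E): β-rule — branch into F (not A and (B implies not D))  //  T E.
      branch 2.1 (add F (not A and (B implies not D))):
        F (not A and (B implies not D)): β-rule — branch into F not A  //  F (B implies not D).
          branch 2.1.1 (add F not A):
            ○ open, literals {A=1}.
          branch 2.1.2 (add F (B implies not D)):
            F (B implies not D): α-rule — add T B, F not D.
            ○ open, literals {B=1, D=1}.
      branch 2.2 (add T E):
        ○ open, literals {E=1}.
0 branches closed, 6 open.
An open branch gives a satisfying assignment: C=0.

Satisfiable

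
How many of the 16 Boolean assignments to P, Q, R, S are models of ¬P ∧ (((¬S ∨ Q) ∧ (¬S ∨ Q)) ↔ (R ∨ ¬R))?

Initial set: {(¬P ∧ (((¬S ∨ Q) ∧ (¬S ∨ Q)) ↔ (R ∨ ¬R)))}.
(¬P ∧ (((¬S ∨ Q) ∧ (¬S ∨ Q)) ↔ (R ∨ ¬R))): α-rule — add ¬P, (((¬S ∨ Q) ∧ (¬S ∨ Q)) ↔ (R ∨ ¬R)).
(((¬S ∨ Q) ∧ (¬S ∨ Q)) ↔ (R ∨ ¬R)): β-rule — branch into ((¬S ∨ Q) ∧ (¬S ∨ Q)), (R ∨ ¬R)  //  ¬((¬S ∨ Q) ∧ (¬S ∨ Q)), ¬(R ∨ ¬R).
  branch 1 (add ((¬S ∨ Q) ∧ (¬S ∨ Q)), (R ∨ ¬R)):
    ((¬S ∨ Q) ∧ (¬S ∨ Q)): α-rule — add (¬S ∨ Q), (¬S ∨ Q).
    (R ∨ ¬R): β-rule — branch into R  //  ¬R.
      branch 1.1 (add R):
        (¬S ∨ Q): β-rule — branch into ¬S  //  Q.
          branch 1.1.1 (add ¬S):
            (¬S ∨ Q): β-rule — branch into ¬S  //  Q.
              branch 1.1.1.1 (add ¬S):
                ○ open, literals {P=0, R=1, S=0}.
              branch 1.1.1.2 (add Q):
                ○ open, literals {P=0, Q=1, R=1, S=0}.
          branch 1.1.2 (add Q):
            (¬S ∨ Q): β-rule — branch into ¬S  //  Q.
              branch 1.1.2.1 (add ¬S):
                ○ open, literals {P=0, Q=1, R=1, S=0}.
              branch 1.1.2.2 (add Q):
                ○ open, literals {P=0, Q=1, R=1}.
      branch 1.2 (add ¬R):
        (¬S ∨ Q): β-rule — branch into ¬S  //  Q.
          branch 1.2.1 (add ¬S):
            (¬S ∨ Q): β-rule — branch into ¬S  //  Q.
              branch 1.2.1.1 (add ¬S):
                ○ open, literals {P=0, R=0, S=0}.
              branch 1.2.1.2 (add Q):
                ○ open, literals {P=0, Q=1, R=0, S=0}.
          branch 1.2.2 (add Q):
            (¬S ∨ Q): β-rule — branch into ¬S  //  Q.
              branch 1.2.2.1 (add ¬S):
                ○ open, literals {P=0, Q=1, R=0, S=0}.
              branch 1.2.2.2 (add Q):
                ○ open, literals {P=0, Q=1, R=0}.
  branch 2 (add ¬((¬S ∨ Q) ∧ (¬S ∨ Q)), ¬(R ∨ ¬R)):
    ¬(R ∨ ¬R): α-rule — add ¬R, ¬¬R.
    × closes — contains both R and ¬R.
1 branch closed, 8 open.
Each open branch fixes some atoms; the unmentioned ones are free. Counting distinct full assignments: branch {P=0, R=1, S=0} (Q) contributes 2 new; branch {P=0, Q=1, R=1, S=0} (none free) contributes 0 new; branch {P=0, Q=1, R=1, S=0} (none free) contributes 0 new; branch {P=0, Q=1, R=1} (S) contributes 1 new; branch {P=0, R=0, S=0} (Q) contributes 2 new; branch {P=0, Q=1, R=0, S=0} (none free) contributes 0 new; branch {P=0, Q=1, R=0, S=0} (none free) contributes 0 new; branch {P=0, Q=1, R=0} (S) contributes 1 new. Total: 6.

6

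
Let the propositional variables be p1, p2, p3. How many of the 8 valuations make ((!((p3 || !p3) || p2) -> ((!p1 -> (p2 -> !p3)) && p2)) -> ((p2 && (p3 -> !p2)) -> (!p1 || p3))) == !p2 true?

Initial set: {(((!((p3 || !p3) || p2) -> ((!p1 -> (p2 -> !p3)) && p2)) -> ((p2 && (p3 -> !p2)) -> (!p1 || p3))) == !p2)}.
(((!((p3 || !p3) || p2) -> ((!p1 -> (p2 -> !p3)) && p2)) -> ((p2 && (p3 -> !p2)) -> (!p1 || p3))) == !p2): β-rule — branch into ((!((p3 || !p3) || p2) -> ((!p1 -> (p2 -> !p3)) && p2)) -> ((p2 && (p3 -> !p2)) -> (!p1 || p3))), !p2  //  !((!((p3 || !p3) || p2) -> ((!p1 -> (p2 -> !p3)) && p2)) -> ((p2 && (p3 -> !p2)) -> (!p1 || p3))), !!p2.
  branch 1 (add ((!((p3 || !p3) || p2) -> ((!p1 -> (p2 -> !p3)) && p2)) -> ((p2 && (p3 -> !p2)) -> (!p1 || p3))), !p2):
    ((!((p3 || !p3) || p2) -> ((!p1 -> (p2 -> !p3)) && p2)) -> ((p2 && (p3 -> !p2)) -> (!p1 || p3))): β-rule — branch into !(!((p3 || !p3) || p2) -> ((!p1 -> (p2 -> !p3)) && p2))  //  ((p2 && (p3 -> !p2)) -> (!p1 || p3)).
      branch 1.1 (add !(!((p3 || !p3) || p2) -> ((!p1 -> (p2 -> !p3)) && p2))):
        !(!((p3 || !p3) || p2) -> ((!p1 -> (p2 -> !p3)) && p2)): α-rule — add !((p3 || !p3) || p2), !((!p1 -> (p2 -> !p3)) && p2).
        !((p3 || !p3) || p2): α-rule — add !(p3 || !p3), !p2.
        !(p3 || !p3): α-rule — add !p3, !!p3.
        × closes — contains both p3 and !p3.
      branch 1.2 (add ((p2 && (p3 -> !p2)) -> (!p1 || p3))):
        ((p2 && (p3 -> !p2)) -> (!p1 || p3)): β-rule — branch into !(p2 && (p3 -> !p2))  //  (!p1 || p3).
          branch 1.2.1 (add !(p2 && (p3 -> !p2))):
            !(p2 && (p3 -> !p2)): β-rule — branch into !p2  //  !(p3 -> !p2).
              branch 1.2.1.1 (add !p2):
                ○ open, literals {p2=F}.
              branch 1.2.1.2 (add !(p3 -> !p2)):
                !(p3 -> !p2): α-rule — add p3, !!p2.
                × closes — contains both p2 and !p2.
          branch 1.2.2 (add (!p1 || p3)):
            (!p1 || p3): β-rule — branch into !p1  //  p3.
              branch 1.2.2.1 (add !p1):
                ○ open, literals {p1=F, p2=F}.
              branch 1.2.2.2 (add p3):
                ○ open, literals {p2=F, p3=T}.
  branch 2 (add !((!((p3 || !p3) || p2) -> ((!p1 -> (p2 -> !p3)) && p2)) -> ((p2 && (p3 -> !p2)) -> (!p1 || p3))), !!p2):
    !((!((p3 || !p3) || p2) -> ((!p1 -> (p2 -> !p3)) && p2)) -> ((p2 && (p3 -> !p2)) -> (!p1 || p3))): α-rule — add (!((p3 || !p3) || p2) -> ((!p1 -> (p2 -> !p3)) && p2)), !((p2 && (p3 -> !p2)) -> (!p1 || p3)).
    !((p2 && (p3 -> !p2)) -> (!p1 || p3)): α-rule — add (p2 && (p3 -> !p2)), !(!p1 || p3).
    (p2 && (p3 -> !p2)): α-rule — add p2, (p3 -> !p2).
    !(!p1 || p3): α-rule — add !!p1, !p3.
    (!((p3 || !p3) || p2) -> ((!p1 -> (p2 -> !p3)) && p2)): β-rule — branch into !!((p3 || !p3) || p2)  //  ((!p1 -> (p2 -> !p3)) && p2).
      branch 2.1 (add !!((p3 || !p3) || p2)):
        (p3 -> !p2): β-rule — branch into !p3  //  !p2.
          branch 2.1.1 (add !p3):
            !!((p3 || !p3) || p2): β-rule — branch into (p3 || !p3)  //  p2.
              branch 2.1.1.1 (add (p3 || !p3)):
                (p3 || !p3): β-rule — branch into p3  //  !p3.
                  branch 2.1.1.1.1 (add p3):
                    × closes — contains both p3 and !p3.
                  branch 2.1.1.1.2 (add !p3):
                    ○ open, literals {p1=T, p2=T, p3=F}.
              branch 2.1.1.2 (add p2):
                ○ open, literals {p1=T, p2=T, p3=F}.
          branch 2.1.2 (add !p2):
            × closes — contains both p2 and !p2.
      branch 2.2 (add ((!p1 -> (p2 -> !p3)) && p2)):
        ((!p1 -> (p2 -> !p3)) && p2): α-rule — add (!p1 -> (p2 -> !p3)), p2.
        (p3 -> !p2): β-rule — branch into !p3  //  !p2.
          branch 2.2.1 (add !p3):
            (!p1 -> (p2 -> !p3)): β-rule — branch into !!p1  //  (p2 -> !p3).
              branch 2.2.1.1 (add !!p1):
                ○ open, literals {p1=T, p2=T, p3=F}.
              branch 2.2.1.2 (add (p2 -> !p3)):
                (p2 -> !p3): β-rule — branch into !p2  //  !p3.
                  branch 2.2.1.2.1 (add !p2):
                    × closes — contains both p2 and !p2.
                  branch 2.2.1.2.2 (add !p3):
                    ○ open, literals {p1=T, p2=T, p3=F}.
          branch 2.2.2 (add !p2):
            × closes — contains both p2 and !p2.
6 branches closed, 7 open.
Each open branch fixes some atoms; the unmentioned ones are free. Counting distinct full assignments: branch {p2=F} (p1, p3) contributes 4 new; branch {p1=F, p2=F} (p3) contributes 0 new; branch {p2=F, p3=T} (p1) contributes 0 new; branch {p1=T, p2=T, p3=F} (none free) contributes 1 new; branch {p1=T, p2=T, p3=F} (none free) contributes 0 new; branch {p1=T, p2=T, p3=F} (none free) contributes 0 new; branch {p1=T, p2=T, p3=F} (none free) contributes 0 new. Total: 5.

5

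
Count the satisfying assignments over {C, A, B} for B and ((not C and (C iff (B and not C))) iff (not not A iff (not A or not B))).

Initial set: {(B and ((not C and (C iff (B and not C))) iff (not not A iff (not A or not B))))}.
(B and ((not C and (C iff (B and not C))) iff (not not A iff (not A or not B)))): α-rule — add B, ((not C and (C iff (B and not C))) iff (not not A iff (not A or not B))).
((not C and (C iff (B and not C))) iff (not not A iff (not A or not B))): β-rule — branch into (not C and (C iff (B and not C))), (not not A iff (not A or not B))  //  not (not C and (C iff (B and not C))), not (not not A iff (not A or not B)).
  branch 1 (add (not C and (C iff (B and not C))), (not not A iff (not A or not B))):
    (not C and (C iff (B and not C))): α-rule — add not C, (C iff (B and not C)).
    (not not A iff (not A or not B)): β-rule — branch into not not A, (not A or not B)  //  not not not A, not (not A or not B).
      branch 1.1 (add not not A, (not A or not B)):
        not not A: drop double negation, giving A.
        (C iff (B and not C)): β-rule — branch into C, (B and not C)  //  not C, not (B and not C).
          branch 1.1.1 (add C, (B and not C)):
            × closes — contains both C and not C.
          branch 1.1.2 (add not C, not (B and not C)):
            (not A or not B): β-rule — branch into not A  //  not B.
              branch 1.1.2.1 (add not A):
                × closes — contains both A and not A.
              branch 1.1.2.2 (add not B):
                × closes — contains both B and not B.
      branch 1.2 (add not not not A, not (not A or not B)):
        not not not A: drop double negation, giving not A.
        not (not A or not B): α-rule — add not not A, not not B.
        × closes — contains both A and not A.
  branch 2 (add not (not C and (C iff (B and not C))), not (not not A iff (not A or not B))):
    not (not C and (C iff (B and not C))): β-rule — branch into not not C  //  not (C iff (B and not C)).
      branch 2.1 (add not not C):
        not (not not A iff (not A or not B)): β-rule — branch into not not A, not (not A or not B)  //  not not not A, (not A or not B).
          branch 2.1.1 (add not not A, not (not A or not B)):
            not not A: drop double negation, giving A.
            not (not A or not B): α-rule — add not not A, not not B.
            ○ open, literals {A=true, B=true, C=true}.
          branch 2.1.2 (add not not not A, (not A or not B)):
            not not not A: drop double negation, giving not A.
            (not A or not B): β-rule — branch into not A  //  not B.
              branch 2.1.2.1 (add not A):
                ○ open, literals {A=false, B=true, C=true}.
              branch 2.1.2.2 (add not B):
                × closes — contains both B and not B.
      branch 2.2 (add not (C iff (B and not C))):
        not (not not A iff (not A or not B)): β-rule — branch into not not A, not (not A or not B)  //  not not not A, (not A or not B).
          branch 2.2.1 (add not not A, not (not A or not B)):
            not not A: drop double negation, giving A.
            not (not A or not B): α-rule — add not not A, not not B.
            not (C iff (B and not C)): β-rule — branch into C, not (B and not C)  //  not C, (B and not C).
              branch 2.2.1.1 (add C, not (B and not C)):
                not (B and not C): β-rule — branch into not B  //  not not C.
                  branch 2.2.1.1.1 (add not B):
                    × closes — contains both B and not B.
                  branch 2.2.1.1.2 (add not not C):
                    ○ open, literals {A=true, B=true, C=true}.
              branch 2.2.1.2 (add not C, (B and not C)):
                (B and not C): α-rule — add B, not C.
                ○ open, literals {A=true, B=true, C=false}.
          branch 2.2.2 (add not not not A, (not A or not B)):
            not not not A: drop double negation, giving not A.
            not (C iff (B and not C)): β-rule — branch into C, not (B and not C)  //  not C, (B and not C).
              branch 2.2.2.1 (add C, not (B and not C)):
                (not A or not B): β-rule — branch into not A  //  not B.
                  branch 2.2.2.1.1 (add not A):
                    not (B and not C): β-rule — branch into not B  //  not not C.
                      branch 2.2.2.1.1.1 (add not B):
                        × closes — contains both B and not B.
                      branch 2.2.2.1.1.2 (add not not C):
                        ○ open, literals {A=false, B=true, C=true}.
                  branch 2.2.2.1.2 (add not B):
                    × closes — contains both B and not B.
              branch 2.2.2.2 (add not C, (B and not C)):
                (B and not C): α-rule — add B, not C.
                (not A or not B): β-rule — branch into not A  //  not B.
                  branch 2.2.2.2.1 (add not A):
                    ○ open, literals {A=false, B=true, C=false}.
                  branch 2.2.2.2.2 (add not B):
                    × closes — contains both B and not B.
9 branches closed, 6 open.
Each open branch fixes some atoms; the unmentioned ones are free. Counting distinct full assignments: branch {A=true, B=true, C=true} (none free) contributes 1 new; branch {A=false, B=true, C=true} (none free) contributes 1 new; branch {A=true, B=true, C=true} (none free) contributes 0 new; branch {A=true, B=true, C=false} (none free) contributes 1 new; branch {A=false, B=true, C=true} (none free) contributes 0 new; branch {A=false, B=true, C=false} (none free) contributes 1 new. Total: 4.

4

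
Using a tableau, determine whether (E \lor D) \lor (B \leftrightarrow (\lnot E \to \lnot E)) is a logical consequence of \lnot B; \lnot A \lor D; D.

Yes

Initial set: {T \lnot B; T (\lnot A \lor D); T D; F ((E \lor D) \lor (B \leftrightarrow (\lnot E \to \lnot E)))}.
F ((E \lor D) \lor (B \leftrightarrow (\lnot E \to \lnot E))): α-rule — add F (E \lor D), F (B \leftrightarrow (\lnot E \to \lnot E)).
F (E \lor D): α-rule — add F E, F D.
× closes — contains both D and \lnot D.
All 1 branch closes.
Every branch closed, so the premises entail the conclusion.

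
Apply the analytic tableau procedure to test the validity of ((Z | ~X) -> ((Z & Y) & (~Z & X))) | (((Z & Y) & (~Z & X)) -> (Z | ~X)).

Assume the negation and expand:
Initial set: {~(((Z | ~X) -> ((Z & Y) & (~Z & X))) | (((Z & Y) & (~Z & X)) -> (Z | ~X)))}.
~(((Z | ~X) -> ((Z & Y) & (~Z & X))) | (((Z & Y) & (~Z & X)) -> (Z | ~X))): α-rule — add ~((Z | ~X) -> ((Z & Y) & (~Z & X))), ~(((Z & Y) & (~Z & X)) -> (Z | ~X)).
~((Z | ~X) -> ((Z & Y) & (~Z & X))): α-rule — add (Z | ~X), ~((Z & Y) & (~Z & X)).
~(((Z & Y) & (~Z & X)) -> (Z | ~X)): α-rule — add ((Z & Y) & (~Z & X)), ~(Z | ~X).
((Z & Y) & (~Z & X)): α-rule — add (Z & Y), (~Z & X).
~(Z | ~X): α-rule — add ~Z, ~~X.
(Z & Y): α-rule — add Z, Y.
× closes — contains both Z and ~Z.
All 1 branch closes.
Every branch closed, so the negation is unsatisfiable and the formula is valid.

Valid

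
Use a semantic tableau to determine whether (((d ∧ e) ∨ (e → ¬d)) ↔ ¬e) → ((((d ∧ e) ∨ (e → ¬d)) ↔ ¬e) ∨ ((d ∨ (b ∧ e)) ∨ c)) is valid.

Valid

Assume the negation and expand:
Initial set: {F ((((d ∧ e) ∨ (e → ¬d)) ↔ ¬e) → ((((d ∧ e) ∨ (e → ¬d)) ↔ ¬e) ∨ ((d ∨ (b ∧ e)) ∨ c)))}.
F ((((d ∧ e) ∨ (e → ¬d)) ↔ ¬e) → ((((d ∧ e) ∨ (e → ¬d)) ↔ ¬e) ∨ ((d ∨ (b ∧ e)) ∨ c))): α-rule — add T (((d ∧ e) ∨ (e → ¬d)) ↔ ¬e), F ((((d ∧ e) ∨ (e → ¬d)) ↔ ¬e) ∨ ((d ∨ (b ∧ e)) ∨ c)).
F ((((d ∧ e) ∨ (e → ¬d)) ↔ ¬e) ∨ ((d ∨ (b ∧ e)) ∨ c)): α-rule — add F (((d ∧ e) ∨ (e → ¬d)) ↔ ¬e), F ((d ∨ (b ∧ e)) ∨ c).
F ((d ∨ (b ∧ e)) ∨ c): α-rule — add F (d ∨ (b ∧ e)), F c.
F (d ∨ (b ∧ e)): α-rule — add F d, F (b ∧ e).
T (((d ∧ e) ∨ (e → ¬d)) ↔ ¬e): β-rule — branch into T ((d ∧ e) ∨ (e → ¬d)), T ¬e  //  F ((d ∧ e) ∨ (e → ¬d)), F ¬e.
  branch 1 (add T ((d ∧ e) ∨ (e → ¬d)), T ¬e):
    F (((d ∧ e) ∨ (e → ¬d)) ↔ ¬e): β-rule — branch into T ((d ∧ e) ∨ (e → ¬d)), F ¬e  //  F ((d ∧ e) ∨ (e → ¬d)), T ¬e.
      branch 1.1 (add T ((d ∧ e) ∨ (e → ¬d)), F ¬e):
        × closes — contains both e and ¬e.
      branch 1.2 (add F ((d ∧ e) ∨ (e → ¬d)), T ¬e):
        F ((d ∧ e) ∨ (e → ¬d)): α-rule — add F (d ∧ e), F (e → ¬d).
        F (e → ¬d): α-rule — add T e, F ¬d.
        × closes — contains both e and ¬e.
  branch 2 (add F ((d ∧ e) ∨ (e → ¬d)), F ¬e):
    F ((d ∧ e) ∨ (e → ¬d)): α-rule — add F (d ∧ e), F (e → ¬d).
    F (e → ¬d): α-rule — add T e, F ¬d.
    × closes — contains both d and ¬d.
All 3 branches close.
Every branch closed, so the negation is unsatisfiable and the formula is valid.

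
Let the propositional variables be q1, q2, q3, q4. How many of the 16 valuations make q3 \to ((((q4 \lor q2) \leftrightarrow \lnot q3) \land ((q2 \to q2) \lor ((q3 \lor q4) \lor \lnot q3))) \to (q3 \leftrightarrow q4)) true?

Initial set: {(q3 \to ((((q4 \lor q2) \leftrightarrow \lnot q3) \land ((q2 \to q2) \lor ((q3 \lor q4) \lor \lnot q3))) \to (q3 \leftrightarrow q4)))}.
(q3 \to ((((q4 \lor q2) \leftrightarrow \lnot q3) \land ((q2 \to q2) \lor ((q3 \lor q4) \lor \lnot q3))) \to (q3 \leftrightarrow q4))): β-rule — branch into \lnot q3  //  ((((q4 \lor q2) \leftrightarrow \lnot q3) \land ((q2 \to q2) \lor ((q3 \lor q4) \lor \lnot q3))) \to (q3 \leftrightarrow q4)).
  branch 1 (add \lnot q3):
    ○ open, literals {q3=F}.
  branch 2 (add ((((q4 \lor q2) \leftrightarrow \lnot q3) \land ((q2 \to q2) \lor ((q3 \lor q4) \lor \lnot q3))) \to (q3 \leftrightarrow q4))):
    ((((q4 \lor q2) \leftrightarrow \lnot q3) \land ((q2 \to q2) \lor ((q3 \lor q4) \lor \lnot q3))) \to (q3 \leftrightarrow q4)): β-rule — branch into \lnot (((q4 \lor q2) \leftrightarrow \lnot q3) \land ((q2 \to q2) \lor ((q3 \lor q4) \lor \lnot q3)))  //  (q3 \leftrightarrow q4).
      branch 2.1 (add \lnot (((q4 \lor q2) \leftrightarrow \lnot q3) \land ((q2 \to q2) \lor ((q3 \lor q4) \lor \lnot q3)))):
        \lnot (((q4 \lor q2) \leftrightarrow \lnot q3) \land ((q2 \to q2) \lor ((q3 \lor q4) \lor \lnot q3))): β-rule — branch into \lnot ((q4 \lor q2) \leftrightarrow \lnot q3)  //  \lnot ((q2 \to q2) \lor ((q3 \lor q4) \lor \lnot q3)).
          branch 2.1.1 (add \lnot ((q4 \lor q2) \leftrightarrow \lnot q3)):
            \lnot ((q4 \lor q2) \leftrightarrow \lnot q3): β-rule — branch into (q4 \lor q2), \lnot \lnot q3  //  \lnot (q4 \lor q2), \lnot q3.
              branch 2.1.1.1 (add (q4 \lor q2), \lnot \lnot q3):
                (q4 \lor q2): β-rule — branch into q4  //  q2.
                  branch 2.1.1.1.1 (add q4):
                    ○ open, literals {q3=T, q4=T}.
                  branch 2.1.1.1.2 (add q2):
                    ○ open, literals {q2=T, q3=T}.
              branch 2.1.1.2 (add \lnot (q4 \lor q2), \lnot q3):
                \lnot (q4 \lor q2): α-rule — add \lnot q4, \lnot q2.
                ○ open, literals {q2=F, q3=F, q4=F}.
          branch 2.1.2 (add \lnot ((q2 \to q2) \lor ((q3 \lor q4) \lor \lnot q3))):
            \lnot ((q2 \to q2) \lor ((q3 \lor q4) \lor \lnot q3)): α-rule — add \lnot (q2 \to q2), \lnot ((q3 \lor q4) \lor \lnot q3).
            \lnot (q2 \to q2): α-rule — add q2, \lnot q2.
            × closes — contains both q2 and \lnot q2.
      branch 2.2 (add (q3 \leftrightarrow q4)):
        (q3 \leftrightarrow q4): β-rule — branch into q3, q4  //  \lnot q3, \lnot q4.
          branch 2.2.1 (add q3, q4):
            ○ open, literals {q3=T, q4=T}.
          branch 2.2.2 (add \lnot q3, \lnot q4):
            ○ open, literals {q3=F, q4=F}.
1 branch closed, 6 open.
Each open branch fixes some atoms; the unmentioned ones are free. Counting distinct full assignments: branch {q3=F} (q1, q2, q4) contributes 8 new; branch {q3=T, q4=T} (q1, q2) contributes 4 new; branch {q2=T, q3=T} (q1, q4) contributes 2 new; branch {q2=F, q3=F, q4=F} (q1) contributes 0 new; branch {q3=T, q4=T} (q1, q2) contributes 0 new; branch {q3=F, q4=F} (q1, q2) contributes 0 new. Total: 14.

14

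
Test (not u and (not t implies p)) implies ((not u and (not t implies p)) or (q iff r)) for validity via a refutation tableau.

Valid

Assume the negation and expand:
Initial set: {not ((not u and (not t implies p)) implies ((not u and (not t implies p)) or (q iff r)))}.
not ((not u and (not t implies p)) implies ((not u and (not t implies p)) or (q iff r))): α-rule — add (not u and (not t implies p)), not ((not u and (not t implies p)) or (q iff r)).
(not u and (not t implies p)): α-rule — add not u, (not t implies p).
not ((not u and (not t implies p)) or (q iff r)): α-rule — add not (not u and (not t implies p)), not (q iff r).
(not t implies p): β-rule — branch into not not t  //  p.
  branch 1 (add not not t):
    not (not u and (not t implies p)): β-rule — branch into not not u  //  not (not t implies p).
      branch 1.1 (add not not u):
        × closes — contains both u and not u.
      branch 1.2 (add not (not t implies p)):
        not (not t implies p): α-rule — add not t, not p.
        × closes — contains both t and not t.
  branch 2 (add p):
    not (not u and (not t implies p)): β-rule — branch into not not u  //  not (not t implies p).
      branch 2.1 (add not not u):
        × closes — contains both u and not u.
      branch 2.2 (add not (not t implies p)):
        not (not t implies p): α-rule — add not t, not p.
        × closes — contains both p and not p.
All 4 branches close.
Every branch closed, so the negation is unsatisfiable and the formula is valid.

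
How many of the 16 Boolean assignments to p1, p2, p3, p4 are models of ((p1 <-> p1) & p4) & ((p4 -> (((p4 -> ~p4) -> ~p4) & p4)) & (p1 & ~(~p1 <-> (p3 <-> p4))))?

Initial set: {(((p1 <-> p1) & p4) & ((p4 -> (((p4 -> ~p4) -> ~p4) & p4)) & (p1 & ~(~p1 <-> (p3 <-> p4)))))}.
(((p1 <-> p1) & p4) & ((p4 -> (((p4 -> ~p4) -> ~p4) & p4)) & (p1 & ~(~p1 <-> (p3 <-> p4))))): α-rule — add ((p1 <-> p1) & p4), ((p4 -> (((p4 -> ~p4) -> ~p4) & p4)) & (p1 & ~(~p1 <-> (p3 <-> p4)))).
((p1 <-> p1) & p4): α-rule — add (p1 <-> p1), p4.
((p4 -> (((p4 -> ~p4) -> ~p4) & p4)) & (p1 & ~(~p1 <-> (p3 <-> p4)))): α-rule — add (p4 -> (((p4 -> ~p4) -> ~p4) & p4)), (p1 & ~(~p1 <-> (p3 <-> p4))).
(p1 & ~(~p1 <-> (p3 <-> p4))): α-rule — add p1, ~(~p1 <-> (p3 <-> p4)).
(p1 <-> p1): β-rule — branch into p1, p1  //  ~p1, ~p1.
  branch 1 (add p1, p1):
    (p4 -> (((p4 -> ~p4) -> ~p4) & p4)): β-rule — branch into ~p4  //  (((p4 -> ~p4) -> ~p4) & p4).
      branch 1.1 (add ~p4):
        × closes — contains both p4 and ~p4.
      branch 1.2 (add (((p4 -> ~p4) -> ~p4) & p4)):
        (((p4 -> ~p4) -> ~p4) & p4): α-rule — add ((p4 -> ~p4) -> ~p4), p4.
        ~(~p1 <-> (p3 <-> p4)): β-rule — branch into ~p1, ~(p3 <-> p4)  //  ~~p1, (p3 <-> p4).
          branch 1.2.1 (add ~p1, ~(p3 <-> p4)):
            × closes — contains both p1 and ~p1.
          branch 1.2.2 (add ~~p1, (p3 <-> p4)):
            ((p4 -> ~p4) -> ~p4): β-rule — branch into ~(p4 -> ~p4)  //  ~p4.
              branch 1.2.2.1 (add ~(p4 -> ~p4)):
                ~(p4 -> ~p4): α-rule — add p4, ~~p4.
                (p3 <-> p4): β-rule — branch into p3, p4  //  ~p3, ~p4.
                  branch 1.2.2.1.1 (add p3, p4):
                    ○ open, literals {p1=T, p3=T, p4=T}.
                  branch 1.2.2.1.2 (add ~p3, ~p4):
                    × closes — contains both p4 and ~p4.
              branch 1.2.2.2 (add ~p4):
                × closes — contains both p4 and ~p4.
  branch 2 (add ~p1, ~p1):
    × closes — contains both p1 and ~p1.
5 branches closed, 1 open.
Each open branch fixes some atoms; the unmentioned ones are free. Counting distinct full assignments: branch {p1=T, p3=T, p4=T} (p2) contributes 2 new. Total: 2.

2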